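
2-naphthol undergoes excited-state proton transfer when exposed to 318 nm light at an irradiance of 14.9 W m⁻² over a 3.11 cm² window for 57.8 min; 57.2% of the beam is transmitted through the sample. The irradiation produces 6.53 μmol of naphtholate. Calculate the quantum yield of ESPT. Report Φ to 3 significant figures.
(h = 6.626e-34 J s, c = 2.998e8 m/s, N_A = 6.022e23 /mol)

Φ = 0.357

Product: 6.53 μmol = 6.53e-6 mol.
Photon energy at 318 nm: hc/λ = (6.626e-34)(2.998e8)/(318e-9) = 6.247e-19 J.
Energy delivered: (14.9 W m⁻²)(3.11e-4 m²)(3468 s) = 16.07 J.
Photons incident: 16.07 / 6.247e-19 = 2.572e19, i.e. 2.572e19/6.022e23 = 4.271e-5 mol.
Fraction absorbed: 1 − 57.2/100 = 0.4280.
Photons absorbed: 0.4280 × 4.271e-5 = 1.828e-5 mol.
Φ = 6.53e-6 mol / 1.828e-5 mol photons = 0.357.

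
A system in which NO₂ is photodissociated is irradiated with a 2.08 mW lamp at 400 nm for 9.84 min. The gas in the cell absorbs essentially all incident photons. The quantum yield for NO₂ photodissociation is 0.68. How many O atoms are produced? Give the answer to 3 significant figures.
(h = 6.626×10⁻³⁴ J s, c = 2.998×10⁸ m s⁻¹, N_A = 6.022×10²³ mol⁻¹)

1.68×10¹⁸ atoms

Photon energy at 400 nm: hc/λ = (6.626×10⁻³⁴)(2.998×10⁸)/(400×10⁻⁹) = 4.966×10⁻¹⁹ J.
Energy delivered: (2.08 mW)(590.4 s) = 1.228 J.
Photons incident: 1.228 / 4.966×10⁻¹⁹ = 2.473×10¹⁸, i.e. 2.473×10¹⁸/6.022×10²³ = 4.107×10⁻⁶ mol.
Product: Φ × n_abs = 0.68 × 4.107×10⁻⁶ = 2.793×10⁻⁶ mol.
As a count: 2.793×10⁻⁶ × 6.022×10²³ = 1.68×10¹⁸.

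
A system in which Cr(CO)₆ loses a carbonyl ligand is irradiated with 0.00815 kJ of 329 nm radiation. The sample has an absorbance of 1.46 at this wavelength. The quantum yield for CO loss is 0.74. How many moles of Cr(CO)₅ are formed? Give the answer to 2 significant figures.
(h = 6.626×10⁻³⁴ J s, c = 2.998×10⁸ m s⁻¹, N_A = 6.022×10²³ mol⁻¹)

1.6×10⁻⁵ mol

Photon energy at 329 nm: hc/λ = (6.626×10⁻³⁴)(2.998×10⁸)/(329×10⁻⁹) = 6.038×10⁻¹⁹ J.
Incident energy: 0.00815 kJ = 8.15 J.
Photons incident: 8.15 / 6.038×10⁻¹⁹ = 1.350×10¹⁹, i.e. 1.350×10¹⁹/6.022×10²³ = 2.242×10⁻⁵ mol.
Fraction absorbed: 1 − 10^(−1.46) = 0.9653.
Photons absorbed: 0.9653 × 2.242×10⁻⁵ = 2.164×10⁻⁵ mol.
Product: Φ × n_abs = 0.74 × 2.164×10⁻⁵ = 1.601×10⁻⁵ mol.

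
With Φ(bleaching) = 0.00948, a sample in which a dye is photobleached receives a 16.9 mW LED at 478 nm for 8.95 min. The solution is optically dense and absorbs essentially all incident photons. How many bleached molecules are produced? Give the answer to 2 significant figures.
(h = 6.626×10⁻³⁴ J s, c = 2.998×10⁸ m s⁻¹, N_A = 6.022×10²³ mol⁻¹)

2.1×10¹⁷ bleached molecules

Photon energy at 478 nm: hc/λ = (6.626×10⁻³⁴)(2.998×10⁸)/(478×10⁻⁹) = 4.156×10⁻¹⁹ J.
Energy delivered: (16.9 mW)(537 s) = 9.075 J.
Photons incident: 9.075 / 4.156×10⁻¹⁹ = 2.184×10¹⁹, i.e. 2.184×10¹⁹/6.022×10²³ = 3.627×10⁻⁵ mol.
Product: Φ × n_abs = 0.00948 × 3.627×10⁻⁵ = 3.438×10⁻⁷ mol.
As a count: 3.438×10⁻⁷ × 6.022×10²³ = 2.1×10¹⁷.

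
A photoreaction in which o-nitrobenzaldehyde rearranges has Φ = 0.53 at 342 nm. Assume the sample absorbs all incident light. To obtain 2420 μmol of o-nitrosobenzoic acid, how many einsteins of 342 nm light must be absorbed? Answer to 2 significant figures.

0.0046 einstein

Product: 2420 μmol = 0.00242 mol.
Photons that must be absorbed: 0.00242 / 0.53 = 0.004566 mol.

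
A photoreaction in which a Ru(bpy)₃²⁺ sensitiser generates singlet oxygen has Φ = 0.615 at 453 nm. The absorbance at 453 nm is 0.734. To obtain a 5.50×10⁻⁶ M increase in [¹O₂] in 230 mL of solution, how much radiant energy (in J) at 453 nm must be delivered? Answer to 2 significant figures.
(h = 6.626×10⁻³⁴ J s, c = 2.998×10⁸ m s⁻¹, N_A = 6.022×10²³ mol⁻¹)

0.67 J

Product: (5.50×10⁻⁶ M)(0.23 L) = 1.265×10⁻⁶ mol.
Photons that must be absorbed: 1.265×10⁻⁶ / 0.615 = 2.057×10⁻⁶ mol.
Fraction absorbed: 1 − 10^(−0.734) = 0.8155.
Incident photons needed: 2.057×10⁻⁶ / 0.8155 = 2.522×10⁻⁶ mol.
Photon energy: hc/λ = 4.385×10⁻¹⁹ J; per mole, 2.641×10⁵ J mol⁻¹.
Energy required: 2.522×10⁻⁶ × 2.641×10⁵ = 0.67 J.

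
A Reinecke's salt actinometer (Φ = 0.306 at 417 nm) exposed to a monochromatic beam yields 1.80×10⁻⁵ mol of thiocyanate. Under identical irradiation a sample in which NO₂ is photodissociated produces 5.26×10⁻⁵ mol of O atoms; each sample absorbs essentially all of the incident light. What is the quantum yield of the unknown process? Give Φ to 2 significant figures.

Φ = 0.89

Photons absorbed by the actinometer: 1.80×10⁻⁵ / 0.306 = 5.882×10⁻⁵ mol.
Φ(unknown) = 5.26×10⁻⁵ / 5.882×10⁻⁵ = 0.89.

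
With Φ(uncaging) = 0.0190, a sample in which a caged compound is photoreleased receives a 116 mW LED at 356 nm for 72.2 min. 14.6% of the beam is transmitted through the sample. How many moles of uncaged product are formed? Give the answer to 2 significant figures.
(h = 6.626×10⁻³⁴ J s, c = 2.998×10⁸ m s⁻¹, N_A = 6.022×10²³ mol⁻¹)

Photon energy at 356 nm: hc/λ = (6.626×10⁻³⁴)(2.998×10⁸)/(356×10⁻⁹) = 5.580×10⁻¹⁹ J.
Energy delivered: (116 mW)(4332 s) = 502.5 J.
Photons incident: 502.5 / 5.580×10⁻¹⁹ = 9.005×10²⁰, i.e. 9.005×10²⁰/6.022×10²³ = 0.001495 mol.
Fraction absorbed: 1 − 14.6/100 = 0.8540.
Photons absorbed: 0.8540 × 0.001495 = 0.001277 mol.
Product: Φ × n_abs = 0.0190 × 0.001277 = 2.426×10⁻⁵ mol.

2.4×10⁻⁵ mol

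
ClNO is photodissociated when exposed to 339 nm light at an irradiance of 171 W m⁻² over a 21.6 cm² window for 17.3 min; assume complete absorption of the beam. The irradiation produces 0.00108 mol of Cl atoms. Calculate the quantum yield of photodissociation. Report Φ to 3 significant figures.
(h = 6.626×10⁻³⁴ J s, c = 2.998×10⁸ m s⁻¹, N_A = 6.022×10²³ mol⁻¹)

Photon energy at 339 nm: hc/λ = (6.626×10⁻³⁴)(2.998×10⁸)/(339×10⁻⁹) = 5.860×10⁻¹⁹ J.
Energy delivered: (171 W m⁻²)(21.6×10⁻⁴ m²)(1038 s) = 383.4 J.
Photons incident: 383.4 / 5.860×10⁻¹⁹ = 6.543×10²⁰, i.e. 6.543×10²⁰/6.022×10²³ = 0.001087 mol.
Φ = 0.00108 mol / 0.001087 mol photons = 0.994.

Φ = 0.994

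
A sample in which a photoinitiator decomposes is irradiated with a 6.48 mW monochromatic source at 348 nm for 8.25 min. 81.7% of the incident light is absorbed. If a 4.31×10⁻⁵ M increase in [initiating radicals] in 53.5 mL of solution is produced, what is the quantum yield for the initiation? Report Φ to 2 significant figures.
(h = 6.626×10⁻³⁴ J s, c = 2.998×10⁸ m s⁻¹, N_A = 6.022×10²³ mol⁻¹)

Φ = 0.30

Product: (4.31×10⁻⁵ M)(0.0535 L) = 2.306×10⁻⁶ mol.
Photon energy at 348 nm: hc/λ = (6.626×10⁻³⁴)(2.998×10⁸)/(348×10⁻⁹) = 5.708×10⁻¹⁹ J.
Energy delivered: (6.48 mW)(495 s) = 3.208 J.
Photons incident: 3.208 / 5.708×10⁻¹⁹ = 5.620×10¹⁸, i.e. 5.620×10¹⁸/6.022×10²³ = 9.332×10⁻⁶ mol.
Photons absorbed: 0.817 × 9.332×10⁻⁶ = 7.624×10⁻⁶ mol.
Φ = 2.306×10⁻⁶ mol / 7.624×10⁻⁶ mol photons = 0.30.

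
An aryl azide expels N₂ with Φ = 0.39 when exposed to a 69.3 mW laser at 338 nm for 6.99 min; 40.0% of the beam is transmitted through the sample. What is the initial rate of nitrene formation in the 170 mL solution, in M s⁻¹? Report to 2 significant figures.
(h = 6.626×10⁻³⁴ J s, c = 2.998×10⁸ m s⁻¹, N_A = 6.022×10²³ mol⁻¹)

2.7×10⁻⁷ M s⁻¹

Photon energy at 338 nm: hc/λ = (6.626×10⁻³⁴)(2.998×10⁸)/(338×10⁻⁹) = 5.877×10⁻¹⁹ J.
Energy delivered: (69.3 mW)(419.4 s) = 29.06 J.
Photons incident: 29.06 / 5.877×10⁻¹⁹ = 4.945×10¹⁹, i.e. 4.945×10¹⁹/6.022×10²³ = 8.212×10⁻⁵ mol.
Fraction absorbed: 1 − 40.0/100 = 0.6000.
Photons absorbed: 0.6000 × 8.212×10⁻⁵ = 4.927×10⁻⁵ mol.
Product formed: 0.39 × 4.927×10⁻⁵ = 1.922×10⁻⁵ mol.
Rate: 1.922×10⁻⁵ mol / (419.4 s × 0.17 L) = 2.7×10⁻⁷ M s⁻¹.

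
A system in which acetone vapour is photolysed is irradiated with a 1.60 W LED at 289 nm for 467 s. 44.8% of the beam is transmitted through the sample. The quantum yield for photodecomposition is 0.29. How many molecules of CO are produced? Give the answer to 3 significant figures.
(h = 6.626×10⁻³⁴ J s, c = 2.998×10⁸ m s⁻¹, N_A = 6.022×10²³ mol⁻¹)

Photon energy at 289 nm: hc/λ = (6.626×10⁻³⁴)(2.998×10⁸)/(289×10⁻⁹) = 6.874×10⁻¹⁹ J.
Energy delivered: (1.60 W)(467 s) = 747.2 J.
Photons incident: 747.2 / 6.874×10⁻¹⁹ = 1.087×10²¹, i.e. 1.087×10²¹/6.022×10²³ = 0.001805 mol.
Fraction absorbed: 1 − 44.8/100 = 0.5520.
Photons absorbed: 0.5520 × 0.001805 = 9.964×10⁻⁴ mol.
Product: Φ × n_abs = 0.29 × 9.964×10⁻⁴ = 2.890×10⁻⁴ mol.
As a count: 2.890×10⁻⁴ × 6.022×10²³ = 1.74×10²⁰.

1.74×10²⁰ molecules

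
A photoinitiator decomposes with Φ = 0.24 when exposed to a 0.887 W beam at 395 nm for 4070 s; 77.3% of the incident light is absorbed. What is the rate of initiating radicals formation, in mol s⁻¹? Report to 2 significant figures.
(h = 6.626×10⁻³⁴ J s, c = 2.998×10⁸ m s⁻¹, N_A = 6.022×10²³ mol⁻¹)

Photon energy at 395 nm: hc/λ = (6.626×10⁻³⁴)(2.998×10⁸)/(395×10⁻⁹) = 5.029×10⁻¹⁹ J.
Energy delivered: (0.887 W)(4070 s) = 3610 J.
Photons incident: 3610 / 5.029×10⁻¹⁹ = 7.178×10²¹, i.e. 7.178×10²¹/6.022×10²³ = 0.01192 mol.
Photons absorbed: 0.773 × 0.01192 = 0.009214 mol.
Product formed: 0.24 × 0.009214 = 0.002211 mol.
Rate: 0.002211 / 4070 s = 5.4×10⁻⁷ mol s⁻¹.

5.4×10⁻⁷ mol s⁻¹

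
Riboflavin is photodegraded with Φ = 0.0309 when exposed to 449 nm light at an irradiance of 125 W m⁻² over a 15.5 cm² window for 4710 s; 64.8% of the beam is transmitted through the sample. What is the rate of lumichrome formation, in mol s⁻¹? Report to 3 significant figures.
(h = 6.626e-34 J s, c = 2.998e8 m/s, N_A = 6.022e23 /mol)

7.91e-9 mol s⁻¹

Photon energy at 449 nm: hc/λ = (6.626e-34)(2.998e8)/(449e-9) = 4.424e-19 J.
Energy delivered: (125 W m⁻²)(15.5e-4 m²)(4710 s) = 912.6 J.
Photons incident: 912.6 / 4.424e-19 = 2.063e21, i.e. 2.063e21/6.022e23 = 0.003426 mol.
Fraction absorbed: 1 − 64.8/100 = 0.3520.
Photons absorbed: 0.3520 × 0.003426 = 0.001206 mol.
Product formed: 0.0309 × 0.001206 = 3.727e-5 mol.
Rate: 3.727e-5 / 4710 s = 7.91e-9 mol s⁻¹.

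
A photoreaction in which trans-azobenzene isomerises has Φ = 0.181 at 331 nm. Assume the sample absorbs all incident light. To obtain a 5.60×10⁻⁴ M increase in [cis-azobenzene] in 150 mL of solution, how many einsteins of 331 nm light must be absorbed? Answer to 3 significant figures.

Product: (5.60×10⁻⁴ M)(0.15 L) = 8.400×10⁻⁵ mol.
Photons that must be absorbed: 8.400×10⁻⁵ / 0.181 = 4.641×10⁻⁴ mol.

4.64×10⁻⁴ einstein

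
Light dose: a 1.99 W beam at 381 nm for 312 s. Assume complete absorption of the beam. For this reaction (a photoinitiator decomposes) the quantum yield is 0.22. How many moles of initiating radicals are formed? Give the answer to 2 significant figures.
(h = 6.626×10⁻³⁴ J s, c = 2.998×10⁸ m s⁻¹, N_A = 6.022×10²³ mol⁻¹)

4.4×10⁻⁴ mol

Photon energy at 381 nm: hc/λ = (6.626×10⁻³⁴)(2.998×10⁸)/(381×10⁻⁹) = 5.214×10⁻¹⁹ J.
Energy delivered: (1.99 W)(312 s) = 620.9 J.
Photons incident: 620.9 / 5.214×10⁻¹⁹ = 1.191×10²¹, i.e. 1.191×10²¹/6.022×10²³ = 0.001978 mol.
Product: Φ × n_abs = 0.22 × 0.001978 = 4.352×10⁻⁴ mol.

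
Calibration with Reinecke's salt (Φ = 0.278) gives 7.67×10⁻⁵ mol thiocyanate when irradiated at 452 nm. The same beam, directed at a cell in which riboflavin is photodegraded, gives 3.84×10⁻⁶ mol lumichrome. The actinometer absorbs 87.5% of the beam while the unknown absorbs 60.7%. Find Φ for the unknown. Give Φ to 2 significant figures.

Φ = 0.020

Photons absorbed by the actinometer: 7.67×10⁻⁵ / 0.278 = 2.759×10⁻⁴ mol.
Incident flux: 2.759×10⁻⁴ / 0.875 = 3.153×10⁻⁴ einstein.
Absorbed by unknown: 0.607 × 3.153×10⁻⁴ = 1.914×10⁻⁴ mol.
Φ(unknown) = 3.84×10⁻⁶ / 1.914×10⁻⁴ = 0.020.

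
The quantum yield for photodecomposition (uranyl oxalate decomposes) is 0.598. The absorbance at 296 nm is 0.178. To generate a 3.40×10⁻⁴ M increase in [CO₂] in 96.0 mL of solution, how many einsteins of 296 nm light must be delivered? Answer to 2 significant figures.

Product: (3.40×10⁻⁴ M)(0.096 L) = 3.264×10⁻⁵ mol.
Photons that must be absorbed: 3.264×10⁻⁵ / 0.598 = 5.458×10⁻⁵ mol.
Fraction absorbed: 1 − 10^(−0.178) = 0.3363.
Incident photons needed: 5.458×10⁻⁵ / 0.3363 = 1.623×10⁻⁴ mol.

1.6×10⁻⁴ einstein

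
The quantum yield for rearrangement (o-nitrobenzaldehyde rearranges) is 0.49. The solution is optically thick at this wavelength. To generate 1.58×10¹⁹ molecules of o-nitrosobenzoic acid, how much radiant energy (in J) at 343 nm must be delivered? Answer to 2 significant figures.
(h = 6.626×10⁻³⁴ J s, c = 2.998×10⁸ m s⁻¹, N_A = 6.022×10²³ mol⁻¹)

19 J

Product: 1.58×10¹⁹ / 6.022×10²³ = 2.624×10⁻⁵ mol.
Photons that must be absorbed: 2.624×10⁻⁵ / 0.49 = 5.355×10⁻⁵ mol.
Photon energy: hc/λ = 5.791×10⁻¹⁹ J; per mole, 3.487×10⁵ J mol⁻¹.
Energy required: 5.355×10⁻⁵ × 3.487×10⁵ = 19 J.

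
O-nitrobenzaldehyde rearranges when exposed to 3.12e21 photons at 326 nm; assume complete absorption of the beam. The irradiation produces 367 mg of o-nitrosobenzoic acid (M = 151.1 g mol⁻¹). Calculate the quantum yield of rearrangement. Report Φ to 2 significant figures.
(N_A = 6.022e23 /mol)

Φ = 0.47

Product: 367 mg / 151.1 g mol⁻¹ = 0.002429 mol.
Moles of photons: 3.12e21 / 6.022e23 = 0.005181 mol.
Φ = 0.002429 mol / 0.005181 mol photons = 0.47.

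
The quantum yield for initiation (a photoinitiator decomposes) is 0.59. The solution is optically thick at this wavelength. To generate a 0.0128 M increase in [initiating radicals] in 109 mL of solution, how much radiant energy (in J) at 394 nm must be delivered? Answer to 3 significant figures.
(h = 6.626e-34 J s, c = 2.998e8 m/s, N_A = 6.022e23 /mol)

Product: (0.0128 M)(0.109 L) = 0.001395 mol.
Photons that must be absorbed: 0.001395 / 0.59 = 0.002364 mol.
Photon energy: hc/λ = 5.042e-19 J; per mole, 3.036e5 J mol⁻¹.
Energy required: 0.002364 × 3.036e5 = 718 J.

718 J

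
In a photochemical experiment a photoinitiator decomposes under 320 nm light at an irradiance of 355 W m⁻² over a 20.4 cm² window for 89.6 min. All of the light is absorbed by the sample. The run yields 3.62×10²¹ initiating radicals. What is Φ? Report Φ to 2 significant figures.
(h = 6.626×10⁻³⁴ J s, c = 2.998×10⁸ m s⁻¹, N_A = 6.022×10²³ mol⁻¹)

Product: 3.62×10²¹ / 6.022×10²³ = 0.006011 mol.
Photon energy at 320 nm: hc/λ = (6.626×10⁻³⁴)(2.998×10⁸)/(320×10⁻⁹) = 6.208×10⁻¹⁹ J.
Energy delivered: (355 W m⁻²)(20.4×10⁻⁴ m²)(5376 s) = 3893 J.
Photons incident: 3893 / 6.208×10⁻¹⁹ = 6.271×10²¹, i.e. 6.271×10²¹/6.022×10²³ = 0.01041 mol.
Φ = 0.006011 mol / 0.01041 mol photons = 0.58.

Φ = 0.58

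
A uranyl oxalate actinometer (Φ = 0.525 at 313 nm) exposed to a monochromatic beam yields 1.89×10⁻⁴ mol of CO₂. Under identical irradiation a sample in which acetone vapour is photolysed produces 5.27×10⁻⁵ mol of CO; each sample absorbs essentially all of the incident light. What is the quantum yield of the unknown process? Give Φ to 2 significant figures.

Φ = 0.15

Photons absorbed by the actinometer: 1.89×10⁻⁴ / 0.525 = 3.600×10⁻⁴ mol.
Φ(unknown) = 5.27×10⁻⁵ / 3.600×10⁻⁴ = 0.15.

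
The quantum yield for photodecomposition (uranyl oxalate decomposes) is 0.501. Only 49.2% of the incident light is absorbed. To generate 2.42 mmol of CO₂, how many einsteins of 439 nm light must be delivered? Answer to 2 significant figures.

0.0098 einstein

Product: 2.42 mmol = 0.00242 mol.
Photons that must be absorbed: 0.00242 / 0.501 = 0.004830 mol.
Incident photons needed: 0.004830 / 0.492 = 0.009817 mol.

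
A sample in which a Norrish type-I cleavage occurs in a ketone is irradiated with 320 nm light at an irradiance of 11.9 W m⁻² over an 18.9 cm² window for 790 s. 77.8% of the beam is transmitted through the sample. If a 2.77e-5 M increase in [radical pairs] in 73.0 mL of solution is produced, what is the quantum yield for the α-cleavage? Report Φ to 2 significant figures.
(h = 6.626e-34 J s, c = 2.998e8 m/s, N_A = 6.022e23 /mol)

Φ = 0.19

Product: (2.77e-5 M)(0.073 L) = 2.022e-6 mol.
Photon energy at 320 nm: hc/λ = (6.626e-34)(2.998e8)/(320e-9) = 6.208e-19 J.
Energy delivered: (11.9 W m⁻²)(18.9e-4 m²)(790 s) = 17.77 J.
Photons incident: 17.77 / 6.208e-19 = 2.862e19, i.e. 2.862e19/6.022e23 = 4.753e-5 mol.
Fraction absorbed: 1 − 77.8/100 = 0.2220.
Photons absorbed: 0.2220 × 4.753e-5 = 1.055e-5 mol.
Φ = 2.022e-6 mol / 1.055e-5 mol photons = 0.19.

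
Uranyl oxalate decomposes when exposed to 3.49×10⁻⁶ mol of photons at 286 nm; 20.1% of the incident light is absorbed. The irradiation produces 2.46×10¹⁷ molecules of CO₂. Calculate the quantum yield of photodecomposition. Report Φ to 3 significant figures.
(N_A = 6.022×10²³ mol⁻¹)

Product: 2.46×10¹⁷ / 6.022×10²³ = 4.085×10⁻⁷ mol.
Photons absorbed: 0.201 × 3.49×10⁻⁶ = 7.015×10⁻⁷ mol.
Φ = 4.085×10⁻⁷ mol / 7.015×10⁻⁷ mol photons = 0.582.

Φ = 0.582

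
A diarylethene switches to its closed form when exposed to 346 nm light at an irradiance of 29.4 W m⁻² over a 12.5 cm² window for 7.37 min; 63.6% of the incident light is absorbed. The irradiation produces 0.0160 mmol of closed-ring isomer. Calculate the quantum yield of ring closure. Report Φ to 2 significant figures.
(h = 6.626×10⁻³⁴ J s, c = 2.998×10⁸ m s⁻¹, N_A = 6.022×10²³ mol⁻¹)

Product: 0.0160 mmol = 1.60×10⁻⁵ mol.
Photon energy at 346 nm: hc/λ = (6.626×10⁻³⁴)(2.998×10⁸)/(346×10⁻⁹) = 5.741×10⁻¹⁹ J.
Energy delivered: (29.4 W m⁻²)(12.5×10⁻⁴ m²)(442.2 s) = 16.25 J.
Photons incident: 16.25 / 5.741×10⁻¹⁹ = 2.831×10¹⁹, i.e. 2.831×10¹⁹/6.022×10²³ = 4.701×10⁻⁵ mol.
Photons absorbed: 0.636 × 4.701×10⁻⁵ = 2.990×10⁻⁵ mol.
Φ = 1.60×10⁻⁵ mol / 2.990×10⁻⁵ mol photons = 0.54.

Φ = 0.54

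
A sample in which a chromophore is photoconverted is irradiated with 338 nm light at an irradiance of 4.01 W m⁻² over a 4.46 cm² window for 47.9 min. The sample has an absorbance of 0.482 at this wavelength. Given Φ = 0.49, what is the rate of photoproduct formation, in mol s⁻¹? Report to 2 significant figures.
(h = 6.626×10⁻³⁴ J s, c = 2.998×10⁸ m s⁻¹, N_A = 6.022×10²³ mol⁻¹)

1.7×10⁻⁹ mol s⁻¹

Photon energy at 338 nm: hc/λ = (6.626×10⁻³⁴)(2.998×10⁸)/(338×10⁻⁹) = 5.877×10⁻¹⁹ J.
Energy delivered: (4.01 W m⁻²)(4.46×10⁻⁴ m²)(2874 s) = 5.140 J.
Photons incident: 5.140 / 5.877×10⁻¹⁹ = 8.746×10¹⁸, i.e. 8.746×10¹⁸/6.022×10²³ = 1.452×10⁻⁵ mol.
Fraction absorbed: 1 − 10^(−0.482) = 0.6704.
Photons absorbed: 0.6704 × 1.452×10⁻⁵ = 9.734×10⁻⁶ mol.
Product formed: 0.49 × 9.734×10⁻⁶ = 4.770×10⁻⁶ mol.
Rate: 4.770×10⁻⁶ / 2874 s = 1.7×10⁻⁹ mol s⁻¹.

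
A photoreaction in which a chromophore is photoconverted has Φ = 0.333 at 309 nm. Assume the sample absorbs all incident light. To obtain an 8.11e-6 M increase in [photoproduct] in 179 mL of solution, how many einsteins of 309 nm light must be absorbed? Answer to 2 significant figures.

4.4e-6 einstein

Product: (8.11e-6 M)(0.179 L) = 1.452e-6 mol.
Photons that must be absorbed: 1.452e-6 / 0.333 = 4.360e-6 mol.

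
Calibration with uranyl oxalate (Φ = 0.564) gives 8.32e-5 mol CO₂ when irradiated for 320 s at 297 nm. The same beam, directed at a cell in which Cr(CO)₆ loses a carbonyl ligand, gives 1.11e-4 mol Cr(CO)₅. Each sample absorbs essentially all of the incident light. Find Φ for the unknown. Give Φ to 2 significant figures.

Photons absorbed by the actinometer: 8.32e-5 / 0.564 = 1.475e-4 mol.
Φ(unknown) = 1.11e-4 / 1.475e-4 = 0.75.

Φ = 0.75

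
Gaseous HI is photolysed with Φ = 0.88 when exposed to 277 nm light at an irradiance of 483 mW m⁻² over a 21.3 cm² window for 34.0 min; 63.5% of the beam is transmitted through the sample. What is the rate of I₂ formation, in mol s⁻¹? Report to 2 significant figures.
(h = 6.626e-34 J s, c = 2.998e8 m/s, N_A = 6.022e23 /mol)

7.7e-10 mol s⁻¹

Photon energy at 277 nm: hc/λ = (6.626e-34)(2.998e8)/(277e-9) = 7.171e-19 J.
Energy delivered: (483 mW m⁻²)(21.3e-4 m²)(2040 s) = 2.099 J.
Photons incident: 2.099 / 7.171e-19 = 2.927e18, i.e. 2.927e18/6.022e23 = 4.861e-6 mol.
Fraction absorbed: 1 − 63.5/100 = 0.3650.
Photons absorbed: 0.3650 × 4.861e-6 = 1.774e-6 mol.
Product formed: 0.88 × 1.774e-6 = 1.561e-6 mol.
Rate: 1.561e-6 / 2040 s = 7.7e-10 mol s⁻¹.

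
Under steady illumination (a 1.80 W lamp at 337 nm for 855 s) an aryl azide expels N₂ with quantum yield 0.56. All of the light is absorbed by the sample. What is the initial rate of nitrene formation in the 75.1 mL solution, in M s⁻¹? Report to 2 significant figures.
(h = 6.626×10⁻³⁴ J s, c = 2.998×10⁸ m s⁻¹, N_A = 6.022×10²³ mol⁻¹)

3.8×10⁻⁵ M s⁻¹

Photon energy at 337 nm: hc/λ = (6.626×10⁻³⁴)(2.998×10⁸)/(337×10⁻⁹) = 5.895×10⁻¹⁹ J.
Energy delivered: (1.80 W)(855 s) = 1539 J.
Photons incident: 1539 / 5.895×10⁻¹⁹ = 2.611×10²¹, i.e. 2.611×10²¹/6.022×10²³ = 0.004336 mol.
Product formed: 0.56 × 0.004336 = 0.002428 mol.
Rate: 0.002428 mol / (855 s × 0.0751 L) = 3.8×10⁻⁵ M s⁻¹.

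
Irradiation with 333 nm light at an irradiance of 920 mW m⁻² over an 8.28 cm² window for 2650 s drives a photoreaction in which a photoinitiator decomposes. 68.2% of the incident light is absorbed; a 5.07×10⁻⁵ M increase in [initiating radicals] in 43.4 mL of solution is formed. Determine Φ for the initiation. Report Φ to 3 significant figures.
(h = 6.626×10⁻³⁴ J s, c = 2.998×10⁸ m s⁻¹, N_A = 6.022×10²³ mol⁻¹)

Product: (5.07×10⁻⁵ M)(0.0434 L) = 2.200×10⁻⁶ mol.
Photon energy at 333 nm: hc/λ = (6.626×10⁻³⁴)(2.998×10⁸)/(333×10⁻⁹) = 5.965×10⁻¹⁹ J.
Energy delivered: (920 mW m⁻²)(8.28×10⁻⁴ m²)(2650 s) = 2.019 J.
Photons incident: 2.019 / 5.965×10⁻¹⁹ = 3.385×10¹⁸, i.e. 3.385×10¹⁸/6.022×10²³ = 5.621×10⁻⁶ mol.
Photons absorbed: 0.682 × 5.621×10⁻⁶ = 3.834×10⁻⁶ mol.
Φ = 2.200×10⁻⁶ mol / 3.834×10⁻⁶ mol photons = 0.574.

Φ = 0.574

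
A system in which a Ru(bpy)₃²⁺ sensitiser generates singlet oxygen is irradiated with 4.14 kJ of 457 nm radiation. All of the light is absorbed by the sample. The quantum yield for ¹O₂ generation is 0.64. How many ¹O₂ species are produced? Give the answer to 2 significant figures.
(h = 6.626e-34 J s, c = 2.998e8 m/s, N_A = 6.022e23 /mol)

6.1e21 species

Photon energy at 457 nm: hc/λ = (6.626e-34)(2.998e8)/(457e-9) = 4.347e-19 J.
Incident energy: 4.14 kJ = 4140 J.
Photons incident: 4140 / 4.347e-19 = 9.524e21, i.e. 9.524e21/6.022e23 = 0.01582 mol.
Product: Φ × n_abs = 0.64 × 0.01582 = 0.01012 mol.
As a count: 0.01012 × 6.022e23 = 6.1e21.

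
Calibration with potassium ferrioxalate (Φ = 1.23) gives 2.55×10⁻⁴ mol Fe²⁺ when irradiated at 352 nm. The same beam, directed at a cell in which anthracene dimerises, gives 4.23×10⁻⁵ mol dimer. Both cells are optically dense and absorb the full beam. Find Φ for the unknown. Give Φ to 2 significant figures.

Photons absorbed by the actinometer: 2.55×10⁻⁴ / 1.23 = 2.073×10⁻⁴ mol.
Φ(unknown) = 4.23×10⁻⁵ / 2.073×10⁻⁴ = 0.20.

Φ = 0.20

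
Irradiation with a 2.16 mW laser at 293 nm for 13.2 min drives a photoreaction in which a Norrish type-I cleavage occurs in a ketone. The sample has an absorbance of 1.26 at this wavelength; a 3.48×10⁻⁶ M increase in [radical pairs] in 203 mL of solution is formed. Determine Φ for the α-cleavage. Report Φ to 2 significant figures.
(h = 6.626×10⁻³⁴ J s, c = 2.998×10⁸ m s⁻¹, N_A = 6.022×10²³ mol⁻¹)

Product: (3.48×10⁻⁶ M)(0.203 L) = 7.064×10⁻⁷ mol.
Photon energy at 293 nm: hc/λ = (6.626×10⁻³⁴)(2.998×10⁸)/(293×10⁻⁹) = 6.780×10⁻¹⁹ J.
Energy delivered: (2.16 mW)(792 s) = 1.711 J.
Photons incident: 1.711 / 6.780×10⁻¹⁹ = 2.524×10¹⁸, i.e. 2.524×10¹⁸/6.022×10²³ = 4.191×10⁻⁶ mol.
Fraction absorbed: 1 − 10^(−1.26) = 0.9450.
Photons absorbed: 0.9450 × 4.191×10⁻⁶ = 3.960×10⁻⁶ mol.
Φ = 7.064×10⁻⁷ mol / 3.960×10⁻⁶ mol photons = 0.18.

Φ = 0.18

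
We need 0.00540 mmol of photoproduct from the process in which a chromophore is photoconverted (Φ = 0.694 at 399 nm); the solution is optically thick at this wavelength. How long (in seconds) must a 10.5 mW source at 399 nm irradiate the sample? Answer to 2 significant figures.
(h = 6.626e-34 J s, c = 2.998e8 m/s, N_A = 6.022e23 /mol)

t ≈ 220 s

Product: 0.00540 mmol = 5.40e-6 mol.
Photons that must be absorbed: 5.40e-6 / 0.694 = 7.781e-6 mol.
Photon energy: hc/λ = 4.979e-19 J; per mole, 2.998e5 J mol⁻¹.
Energy required: 7.781e-6 × 2.998e5 = 2.333 J.
Time: 2.333 J / 0.0105 W = 220 s.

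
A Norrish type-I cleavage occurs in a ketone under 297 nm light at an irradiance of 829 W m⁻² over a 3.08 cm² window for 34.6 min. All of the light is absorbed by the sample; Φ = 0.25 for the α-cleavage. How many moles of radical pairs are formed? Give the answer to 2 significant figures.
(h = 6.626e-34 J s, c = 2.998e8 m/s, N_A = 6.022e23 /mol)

3.3e-4 mol

Photon energy at 297 nm: hc/λ = (6.626e-34)(2.998e8)/(297e-9) = 6.688e-19 J.
Energy delivered: (829 W m⁻²)(3.08e-4 m²)(2076 s) = 530.1 J.
Photons incident: 530.1 / 6.688e-19 = 7.926e20, i.e. 7.926e20/6.022e23 = 0.001316 mol.
Product: Φ × n_abs = 0.25 × 0.001316 = 3.290e-4 mol.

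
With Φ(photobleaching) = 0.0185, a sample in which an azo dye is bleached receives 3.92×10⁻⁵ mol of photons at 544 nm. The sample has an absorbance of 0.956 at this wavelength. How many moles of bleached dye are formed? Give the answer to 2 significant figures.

Fraction absorbed: 1 − 10^(−0.956) = 0.8893.
Photons absorbed: 0.8893 × 3.92×10⁻⁵ = 3.486×10⁻⁵ mol.
Product: Φ × n_abs = 0.0185 × 3.486×10⁻⁵ = 6.449×10⁻⁷ mol.

6.4×10⁻⁷ mol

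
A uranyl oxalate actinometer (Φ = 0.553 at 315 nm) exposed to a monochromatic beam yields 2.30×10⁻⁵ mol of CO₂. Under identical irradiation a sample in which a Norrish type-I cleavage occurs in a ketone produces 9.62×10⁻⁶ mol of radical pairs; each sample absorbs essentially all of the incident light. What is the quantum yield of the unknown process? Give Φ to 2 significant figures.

Φ = 0.23

Photons absorbed by the actinometer: 2.30×10⁻⁵ / 0.553 = 4.159×10⁻⁵ mol.
Φ(unknown) = 9.62×10⁻⁶ / 4.159×10⁻⁵ = 0.23.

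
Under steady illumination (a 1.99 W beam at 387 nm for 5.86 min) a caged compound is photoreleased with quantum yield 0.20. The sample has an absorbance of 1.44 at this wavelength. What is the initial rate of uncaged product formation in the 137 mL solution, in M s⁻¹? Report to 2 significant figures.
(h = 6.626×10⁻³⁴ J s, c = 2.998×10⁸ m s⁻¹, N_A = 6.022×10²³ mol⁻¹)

9.1×10⁻⁶ M s⁻¹

Photon energy at 387 nm: hc/λ = (6.626×10⁻³⁴)(2.998×10⁸)/(387×10⁻⁹) = 5.133×10⁻¹⁹ J.
Energy delivered: (1.99 W)(351.6 s) = 699.7 J.
Photons incident: 699.7 / 5.133×10⁻¹⁹ = 1.363×10²¹, i.e. 1.363×10²¹/6.022×10²³ = 0.002263 mol.
Fraction absorbed: 1 − 10^(−1.44) = 0.9637.
Photons absorbed: 0.9637 × 0.002263 = 0.002181 mol.
Product formed: 0.20 × 0.002181 = 4.362×10⁻⁴ mol.
Rate: 4.362×10⁻⁴ mol / (351.6 s × 0.137 L) = 9.1×10⁻⁶ M s⁻¹.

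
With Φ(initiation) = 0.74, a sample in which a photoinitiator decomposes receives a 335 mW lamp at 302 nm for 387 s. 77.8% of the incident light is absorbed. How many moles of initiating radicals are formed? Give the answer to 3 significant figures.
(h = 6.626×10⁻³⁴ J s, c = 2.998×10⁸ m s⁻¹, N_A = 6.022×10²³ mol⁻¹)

Photon energy at 302 nm: hc/λ = (6.626×10⁻³⁴)(2.998×10⁸)/(302×10⁻⁹) = 6.578×10⁻¹⁹ J.
Energy delivered: (335 mW)(387 s) = 129.6 J.
Photons incident: 129.6 / 6.578×10⁻¹⁹ = 1.970×10²⁰, i.e. 1.970×10²⁰/6.022×10²³ = 3.271×10⁻⁴ mol.
Photons absorbed: 0.778 × 3.271×10⁻⁴ = 2.545×10⁻⁴ mol.
Product: Φ × n_abs = 0.74 × 2.545×10⁻⁴ = 1.883×10⁻⁴ mol.

1.88×10⁻⁴ mol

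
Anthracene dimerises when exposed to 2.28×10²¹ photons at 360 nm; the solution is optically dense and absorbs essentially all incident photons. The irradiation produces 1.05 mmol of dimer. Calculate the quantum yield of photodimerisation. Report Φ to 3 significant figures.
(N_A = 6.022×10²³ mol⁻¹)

Φ = 0.277

Product: 1.05 mmol = 0.00105 mol.
Moles of photons: 2.28×10²¹ / 6.022×10²³ = 0.003786 mol.
Φ = 0.00105 mol / 0.003786 mol photons = 0.277.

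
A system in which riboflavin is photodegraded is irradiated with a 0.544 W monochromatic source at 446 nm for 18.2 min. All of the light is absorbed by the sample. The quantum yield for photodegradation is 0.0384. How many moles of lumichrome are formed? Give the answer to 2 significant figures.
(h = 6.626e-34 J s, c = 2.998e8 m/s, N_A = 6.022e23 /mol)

8.5e-5 mol

Photon energy at 446 nm: hc/λ = (6.626e-34)(2.998e8)/(446e-9) = 4.454e-19 J.
Energy delivered: (0.544 W)(1092 s) = 594.0 J.
Photons incident: 594.0 / 4.454e-19 = 1.334e21, i.e. 1.334e21/6.022e23 = 0.002215 mol.
Product: Φ × n_abs = 0.0384 × 0.002215 = 8.506e-5 mol.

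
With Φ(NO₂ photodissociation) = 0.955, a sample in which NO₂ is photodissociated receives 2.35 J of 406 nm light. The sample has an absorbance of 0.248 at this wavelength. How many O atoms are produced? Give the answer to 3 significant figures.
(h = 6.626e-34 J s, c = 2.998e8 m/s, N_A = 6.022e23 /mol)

Photon energy at 406 nm: hc/λ = (6.626e-34)(2.998e8)/(406e-9) = 4.893e-19 J.
Photons incident: 2.35 / 4.893e-19 = 4.803e18, i.e. 4.803e18/6.022e23 = 7.976e-6 mol.
Fraction absorbed: 1 − 10^(−0.248) = 0.4351.
Photons absorbed: 0.4351 × 7.976e-6 = 3.470e-6 mol.
Product: Φ × n_abs = 0.955 × 3.470e-6 = 3.314e-6 mol.
As a count: 3.314e-6 × 6.022e23 = 2.00e18.

2.00e18 atoms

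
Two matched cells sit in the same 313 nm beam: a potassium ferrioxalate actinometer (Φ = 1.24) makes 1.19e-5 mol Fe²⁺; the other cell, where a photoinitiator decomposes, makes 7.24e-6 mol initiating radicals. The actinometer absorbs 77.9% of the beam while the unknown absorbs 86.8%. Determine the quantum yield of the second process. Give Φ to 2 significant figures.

Photons absorbed by the actinometer: 1.19e-5 / 1.24 = 9.597e-6 mol.
Incident flux: 9.597e-6 / 0.779 = 1.232e-5 einstein.
Absorbed by unknown: 0.868 × 1.232e-5 = 1.069e-5 mol.
Φ(unknown) = 7.24e-6 / 1.069e-5 = 0.68.

Φ = 0.68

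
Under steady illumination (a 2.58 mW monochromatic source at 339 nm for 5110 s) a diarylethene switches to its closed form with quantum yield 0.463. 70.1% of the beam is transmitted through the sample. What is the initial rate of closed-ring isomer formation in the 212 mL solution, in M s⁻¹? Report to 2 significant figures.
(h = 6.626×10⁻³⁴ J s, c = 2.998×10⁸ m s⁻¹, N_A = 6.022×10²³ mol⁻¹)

Photon energy at 339 nm: hc/λ = (6.626×10⁻³⁴)(2.998×10⁸)/(339×10⁻⁹) = 5.860×10⁻¹⁹ J.
Energy delivered: (2.58 mW)(5110 s) = 13.18 J.
Photons incident: 13.18 / 5.860×10⁻¹⁹ = 2.249×10¹⁹, i.e. 2.249×10¹⁹/6.022×10²³ = 3.735×10⁻⁵ mol.
Fraction absorbed: 1 − 70.1/100 = 0.2990.
Photons absorbed: 0.2990 × 3.735×10⁻⁵ = 1.117×10⁻⁵ mol.
Product formed: 0.463 × 1.117×10⁻⁵ = 5.172×10⁻⁶ mol.
Rate: 5.172×10⁻⁶ mol / (5110 s × 0.212 L) = 4.8×10⁻⁹ M s⁻¹.

4.8×10⁻⁹ M s⁻¹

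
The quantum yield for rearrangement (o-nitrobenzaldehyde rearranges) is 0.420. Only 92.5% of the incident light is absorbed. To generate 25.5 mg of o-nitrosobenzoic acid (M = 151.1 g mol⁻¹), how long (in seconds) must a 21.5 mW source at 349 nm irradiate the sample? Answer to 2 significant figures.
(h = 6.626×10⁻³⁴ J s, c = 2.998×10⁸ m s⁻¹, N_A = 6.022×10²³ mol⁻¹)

Product: 25.5 mg / 151.1 g mol⁻¹ = 1.688×10⁻⁴ mol.
Photons that must be absorbed: 1.688×10⁻⁴ / 0.420 = 4.019×10⁻⁴ mol.
Incident photons needed: 4.019×10⁻⁴ / 0.925 = 4.345×10⁻⁴ mol.
Photon energy: hc/λ = 5.692×10⁻¹⁹ J; per mole, 3.428×10⁵ J mol⁻¹.
Energy required: 4.345×10⁻⁴ × 3.428×10⁵ = 148.9 J.
Time: 148.9 J / 0.0215 W = 6900 s.

t ≈ 6900 s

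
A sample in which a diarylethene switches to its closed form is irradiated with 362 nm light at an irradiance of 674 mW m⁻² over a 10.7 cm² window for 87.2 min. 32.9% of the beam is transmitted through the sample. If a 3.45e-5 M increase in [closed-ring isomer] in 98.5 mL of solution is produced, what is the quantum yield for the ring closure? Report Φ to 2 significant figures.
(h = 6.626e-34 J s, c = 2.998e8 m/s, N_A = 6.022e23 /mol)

Φ = 0.44

Product: (3.45e-5 M)(0.0985 L) = 3.398e-6 mol.
Photon energy at 362 nm: hc/λ = (6.626e-34)(2.998e8)/(362e-9) = 5.487e-19 J.
Energy delivered: (674 mW m⁻²)(10.7e-4 m²)(5232 s) = 3.773 J.
Photons incident: 3.773 / 5.487e-19 = 6.876e18, i.e. 6.876e18/6.022e23 = 1.142e-5 mol.
Fraction absorbed: 1 − 32.9/100 = 0.6710.
Photons absorbed: 0.6710 × 1.142e-5 = 7.663e-6 mol.
Φ = 3.398e-6 mol / 7.663e-6 mol photons = 0.44.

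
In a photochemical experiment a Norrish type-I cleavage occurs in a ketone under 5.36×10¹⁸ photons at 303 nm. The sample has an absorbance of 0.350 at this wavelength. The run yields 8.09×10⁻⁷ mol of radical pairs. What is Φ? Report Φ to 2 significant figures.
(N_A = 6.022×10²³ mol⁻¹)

Φ = 0.16

Moles of photons: 5.36×10¹⁸ / 6.022×10²³ = 8.901×10⁻⁶ mol.
Fraction absorbed: 1 − 10^(−0.350) = 0.5533.
Photons absorbed: 0.5533 × 8.901×10⁻⁶ = 4.925×10⁻⁶ mol.
Φ = 8.09×10⁻⁷ mol / 4.925×10⁻⁶ mol photons = 0.16.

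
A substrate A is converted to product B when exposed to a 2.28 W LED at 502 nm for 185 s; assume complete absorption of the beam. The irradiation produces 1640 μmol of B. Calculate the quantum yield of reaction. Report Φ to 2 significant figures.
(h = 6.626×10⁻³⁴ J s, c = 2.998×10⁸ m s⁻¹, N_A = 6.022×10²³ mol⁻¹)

Φ = 0.93

Product: 1640 μmol = 0.00164 mol.
Photon energy at 502 nm: hc/λ = (6.626×10⁻³⁴)(2.998×10⁸)/(502×10⁻⁹) = 3.957×10⁻¹⁹ J.
Energy delivered: (2.28 W)(185 s) = 421.8 J.
Photons incident: 421.8 / 3.957×10⁻¹⁹ = 1.066×10²¹, i.e. 1.066×10²¹/6.022×10²³ = 0.001770 mol.
Φ = 0.00164 mol / 0.001770 mol photons = 0.93.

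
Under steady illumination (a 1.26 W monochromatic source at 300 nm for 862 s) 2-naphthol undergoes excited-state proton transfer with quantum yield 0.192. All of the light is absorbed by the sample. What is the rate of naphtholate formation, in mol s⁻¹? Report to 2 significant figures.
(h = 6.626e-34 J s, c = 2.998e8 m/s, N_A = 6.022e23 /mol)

6.1e-7 mol s⁻¹

Photon energy at 300 nm: hc/λ = (6.626e-34)(2.998e8)/(300e-9) = 6.622e-19 J.
Energy delivered: (1.26 W)(862 s) = 1086 J.
Photons incident: 1086 / 6.622e-19 = 1.640e21, i.e. 1.640e21/6.022e23 = 0.002723 mol.
Product formed: 0.192 × 0.002723 = 5.228e-4 mol.
Rate: 5.228e-4 / 862 s = 6.1e-7 mol s⁻¹.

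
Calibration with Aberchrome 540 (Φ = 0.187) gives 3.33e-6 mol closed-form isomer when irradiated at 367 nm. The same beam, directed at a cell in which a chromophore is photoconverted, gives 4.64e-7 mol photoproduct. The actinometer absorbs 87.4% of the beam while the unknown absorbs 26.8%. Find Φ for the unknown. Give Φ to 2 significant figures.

Photons absorbed by the actinometer: 3.33e-6 / 0.187 = 1.781e-5 mol.
Incident flux: 1.781e-5 / 0.874 = 2.038e-5 einstein.
Absorbed by unknown: 0.268 × 2.038e-5 = 5.462e-6 mol.
Φ(unknown) = 4.64e-7 / 5.462e-6 = 0.085.

Φ = 0.085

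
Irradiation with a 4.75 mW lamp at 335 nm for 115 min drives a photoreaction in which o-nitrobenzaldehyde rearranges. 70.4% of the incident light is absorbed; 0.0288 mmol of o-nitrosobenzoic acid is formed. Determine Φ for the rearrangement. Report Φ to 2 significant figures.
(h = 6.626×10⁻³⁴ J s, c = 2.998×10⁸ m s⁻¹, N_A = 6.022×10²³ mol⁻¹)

Φ = 0.45

Product: 0.0288 mmol = 2.88×10⁻⁵ mol.
Photon energy at 335 nm: hc/λ = (6.626×10⁻³⁴)(2.998×10⁸)/(335×10⁻⁹) = 5.930×10⁻¹⁹ J.
Energy delivered: (4.75 mW)(6900 s) = 32.78 J.
Photons incident: 32.78 / 5.930×10⁻¹⁹ = 5.528×10¹⁹, i.e. 5.528×10¹⁹/6.022×10²³ = 9.180×10⁻⁵ mol.
Photons absorbed: 0.704 × 9.180×10⁻⁵ = 6.463×10⁻⁵ mol.
Φ = 2.88×10⁻⁵ mol / 6.463×10⁻⁵ mol photons = 0.45.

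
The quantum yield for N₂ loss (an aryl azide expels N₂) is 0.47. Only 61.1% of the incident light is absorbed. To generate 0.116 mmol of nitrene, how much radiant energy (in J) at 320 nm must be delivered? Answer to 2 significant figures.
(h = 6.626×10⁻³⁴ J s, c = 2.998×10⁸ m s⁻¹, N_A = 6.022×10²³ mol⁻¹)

Product: 0.116 mmol = 1.16×10⁻⁴ mol.
Photons that must be absorbed: 1.16×10⁻⁴ / 0.47 = 2.468×10⁻⁴ mol.
Incident photons needed: 2.468×10⁻⁴ / 0.611 = 4.039×10⁻⁴ mol.
Photon energy: hc/λ = 6.208×10⁻¹⁹ J; per mole, 3.738×10⁵ J mol⁻¹.
Energy required: 4.039×10⁻⁴ × 3.738×10⁵ = 150 J.

150 J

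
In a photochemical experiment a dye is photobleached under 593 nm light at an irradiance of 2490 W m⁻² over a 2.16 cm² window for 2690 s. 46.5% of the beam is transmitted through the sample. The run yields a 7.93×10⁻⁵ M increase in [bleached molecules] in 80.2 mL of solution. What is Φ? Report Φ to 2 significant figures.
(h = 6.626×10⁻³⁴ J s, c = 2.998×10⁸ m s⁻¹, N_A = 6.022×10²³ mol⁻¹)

Product: (7.93×10⁻⁵ M)(0.0802 L) = 6.360×10⁻⁶ mol.
Photon energy at 593 nm: hc/λ = (6.626×10⁻³⁴)(2.998×10⁸)/(593×10⁻⁹) = 3.350×10⁻¹⁹ J.
Energy delivered: (2490 W m⁻²)(2.16×10⁻⁴ m²)(2690 s) = 1447 J.
Photons incident: 1447 / 3.350×10⁻¹⁹ = 4.319×10²¹, i.e. 4.319×10²¹/6.022×10²³ = 0.007172 mol.
Fraction absorbed: 1 − 46.5/100 = 0.5350.
Photons absorbed: 0.5350 × 0.007172 = 0.003837 mol.
Φ = 6.360×10⁻⁶ mol / 0.003837 mol photons = 0.0017.

Φ = 0.0017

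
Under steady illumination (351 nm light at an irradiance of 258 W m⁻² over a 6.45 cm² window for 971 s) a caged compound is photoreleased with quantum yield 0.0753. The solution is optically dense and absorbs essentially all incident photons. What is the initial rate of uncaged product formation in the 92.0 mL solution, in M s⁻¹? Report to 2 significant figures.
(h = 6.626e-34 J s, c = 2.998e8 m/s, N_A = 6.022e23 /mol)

4.0e-7 M s⁻¹

Photon energy at 351 nm: hc/λ = (6.626e-34)(2.998e8)/(351e-9) = 5.659e-19 J.
Energy delivered: (258 W m⁻²)(6.45e-4 m²)(971 s) = 161.6 J.
Photons incident: 161.6 / 5.659e-19 = 2.856e20, i.e. 2.856e20/6.022e23 = 4.743e-4 mol.
Product formed: 0.0753 × 4.743e-4 = 3.571e-5 mol.
Rate: 3.571e-5 mol / (971 s × 0.092 L) = 4.0e-7 M s⁻¹.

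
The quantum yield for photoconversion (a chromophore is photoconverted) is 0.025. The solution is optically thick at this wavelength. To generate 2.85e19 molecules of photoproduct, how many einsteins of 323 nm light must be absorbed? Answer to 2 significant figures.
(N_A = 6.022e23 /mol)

Product: 2.85e19 / 6.022e23 = 4.733e-5 mol.
Photons that must be absorbed: 4.733e-5 / 0.025 = 0.001893 mol.

0.0019 einstein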